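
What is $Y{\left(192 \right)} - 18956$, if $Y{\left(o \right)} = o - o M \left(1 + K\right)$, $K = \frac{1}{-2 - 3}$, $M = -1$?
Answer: $- \frac{93052}{5} \approx -18610.0$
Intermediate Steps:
$K = - \frac{1}{5}$ ($K = \frac{1}{-5} = - \frac{1}{5} \approx -0.2$)
$Y{\left(o \right)} = \frac{9 o}{5}$ ($Y{\left(o \right)} = o - o \left(-1\right) \left(1 - \frac{1}{5}\right) = o - - o \frac{4}{5} = o - - \frac{4 o}{5} = o + \frac{4 o}{5} = \frac{9 o}{5}$)
$Y{\left(192 \right)} - 18956 = \frac{9}{5} \cdot 192 - 18956 = \frac{1728}{5} - 18956 = - \frac{93052}{5}$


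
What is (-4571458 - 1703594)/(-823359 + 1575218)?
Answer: -6275052/751859 ≈ -8.3461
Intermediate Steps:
(-4571458 - 1703594)/(-823359 + 1575218) = -6275052/751859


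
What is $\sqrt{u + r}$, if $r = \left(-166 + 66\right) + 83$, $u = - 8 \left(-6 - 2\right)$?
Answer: $\sqrt{47} \approx 6.8557$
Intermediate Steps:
$u = 64$ ($u = \left(-8\right) \left(-8\right) = 64$)
$r = -17$ ($r = -100 + 83 = -17$)
$\sqrt{u + r} = \sqrt{64 - 17} = \sqrt{47}$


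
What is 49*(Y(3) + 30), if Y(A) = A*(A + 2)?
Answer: 2205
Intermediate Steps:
Y(A) = A*(2 + A)
49*(Y(3) + 30) = 49*(3*(2 + 3) + 30) = 49*(3*5 + 30) = 49*(15 + 30) = 49*45 = 2205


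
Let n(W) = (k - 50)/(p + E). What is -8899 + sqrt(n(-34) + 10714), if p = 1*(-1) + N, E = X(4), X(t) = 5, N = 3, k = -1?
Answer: -8899 + sqrt(524629)/7 ≈ -8795.5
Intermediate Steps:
E = 5
p = 2 (p = 1*(-1) + 3 = -1 + 3 = 2)
n(W) = -51/7 (n(W) = (-1 - 50)/(2 + 5) = -51/7)
-8899 + sqrt(n(-34) + 10714) = -8899 + sqrt(-51/7 + 10714) = -8899 + sqrt(74947/7) = -8899 + sqrt(524629)/7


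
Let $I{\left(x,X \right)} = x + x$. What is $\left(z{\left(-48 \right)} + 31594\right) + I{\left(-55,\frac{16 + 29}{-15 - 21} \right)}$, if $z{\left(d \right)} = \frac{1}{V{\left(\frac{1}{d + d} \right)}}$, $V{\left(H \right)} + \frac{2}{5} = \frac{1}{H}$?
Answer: $\frac{15175283}{482} \approx 31484.0$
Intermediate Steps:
$V{\left(H \right)} = - \frac{2}{5} + \frac{1}{H}$
$I{\left(x,X \right)} = 2 x$
$z{\left(d \right)} = \frac{1}{- \frac{2}{5} + 2 d}$ ($z{\left(d \right)} = \frac{1}{- \frac{2}{5} + \frac{1}{\frac{1}{d + d}}} = \frac{1}{- \frac{2}{5} + \frac{1}{\frac{1}{2 d}}} = \frac{1}{- \frac{2}{5} + \frac{1}{\frac{1}{2} \frac{1}{d}}} = \frac{1}{- \frac{2}{5} + 2 d}$)
$\left(z{\left(-48 \right)} + 31594\right) + I{\left(-55,\frac{16 + 29}{-15 - 21} \right)} = \left(\frac{5}{2 \left(-1 + 5 \left(-48\right)\right)} + 31594\right) + 2 \left(-55\right) = \left(\frac{5}{2 \left(-1 - 240\right)} + 31594\right) - 110 = \left(\frac{5}{2 \left(-241\right)} + 31594\right) - 110 = \left(\frac{5}{2} \left(- \frac{1}{241}\right) + 31594\right) - 110 = \left(- \frac{5}{482} + 31594\right) - 110 = \frac{15228303}{482} - 110 = \frac{15175283}{482}$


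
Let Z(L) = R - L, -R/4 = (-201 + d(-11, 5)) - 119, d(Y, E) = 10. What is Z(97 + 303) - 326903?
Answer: -326063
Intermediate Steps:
R = 1240 (R = -4*((-201 + 10) - 119) = -4*(-191 - 119) = -4*(-310) = 1240)
Z(L) = 1240 - L
Z(97 + 303) - 326903 = (1240 - (97 + 303)) - 326903 = (1240 - 1*400) - 326903 = (1240 - 400) - 326903 = 840 - 326903 = -326063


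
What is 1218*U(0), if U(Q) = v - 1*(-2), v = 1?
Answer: 3654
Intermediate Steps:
U(Q) = 3 (U(Q) = 1 - 1*(-2) = 1 + 2 = 3)
1218*U(0) = 1218*3 = 3654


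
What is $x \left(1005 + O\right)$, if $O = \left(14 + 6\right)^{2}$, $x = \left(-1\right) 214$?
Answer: $-300670$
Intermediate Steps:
$x = -214$
$O = 400$ ($O = 20^{2} = 400$)
$x \left(1005 + O\right) = - 214 \left(1005 + 400\right) = \left(-214\right) 1405 = -300670$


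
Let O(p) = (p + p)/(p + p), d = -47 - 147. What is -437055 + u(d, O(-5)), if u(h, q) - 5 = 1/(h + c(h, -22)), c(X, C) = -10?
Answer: -89158201/204 ≈ -4.3705e+5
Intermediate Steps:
d = -194
O(p) = 1 (O(p) = (2*p)/((2*p)) = (2*p)*(1/(2*p)) = 1)
u(h, q) = 5 + 1/(-10 + h) (u(h, q) = 5 + 1/(h - 10) = 5 + 1/(-10 + h))
-437055 + u(d, O(-5)) = -437055 + (-49 + 5*(-194))/(-10 - 194) = -437055 + (-49 - 970)/(-204) = -437055 - 1/204*(-1019) = -437055 + 1019/204 = -89158201/204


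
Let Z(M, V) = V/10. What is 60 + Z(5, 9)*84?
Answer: 678/5 ≈ 135.60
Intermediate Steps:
Z(M, V) = V/10 (Z(M, V) = V*(⅒) = V/10)
60 + Z(5, 9)*84 = 60 + ((⅒)*9)*84 = 60 + (9/10)*84 = 60 + 378/5 = 678/5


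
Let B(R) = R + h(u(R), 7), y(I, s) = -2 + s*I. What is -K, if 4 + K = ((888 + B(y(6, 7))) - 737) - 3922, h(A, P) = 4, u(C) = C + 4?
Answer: 3731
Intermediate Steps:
u(C) = 4 + C
y(I, s) = -2 + I*s
B(R) = 4 + R (B(R) = R + 4 = 4 + R)
K = -3731 (K = -4 + (((888 + (4 + (-2 + 6*7))) - 737) - 3922) = -4 + (((888 + (4 + (-2 + 42))) - 737) - 3922) = -4 + (((888 + (4 + 40)) - 737) - 3922) = -4 + (((888 + 44) - 737) - 3922) = -4 + ((932 - 737) - 3922) = -4 + (195 - 3922) = -4 - 3727 = -3731)
-K = -1*(-3731) = 3731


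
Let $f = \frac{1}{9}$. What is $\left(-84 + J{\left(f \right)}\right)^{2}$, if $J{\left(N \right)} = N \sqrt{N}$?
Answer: $\frac{5139289}{729} \approx 7049.8$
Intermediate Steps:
$f = \frac{1}{9} \approx 0.11111$
$J{\left(N \right)} = N^{\frac{3}{2}}$
$\left(-84 + J{\left(f \right)}\right)^{2} = \left(-84 + \left(\frac{1}{9}\right)^{\frac{3}{2}}\right)^{2} = \left(-84 + \frac{1}{27}\right)^{2} = \left(- \frac{2267}{27}\right)^{2} = \frac{5139289}{729}$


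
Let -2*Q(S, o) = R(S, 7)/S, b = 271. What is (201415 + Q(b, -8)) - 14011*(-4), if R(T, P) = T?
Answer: 514917/2 ≈ 2.5746e+5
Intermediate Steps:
Q(S, o) = -½ (Q(S, o) = -S/(2*S) = -½*1 = -½)
(201415 + Q(b, -8)) - 14011*(-4) = (201415 - ½) - 14011*(-4) = 402829/2 + 56044 = 514917/2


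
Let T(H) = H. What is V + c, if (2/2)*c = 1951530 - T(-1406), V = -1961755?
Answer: -8819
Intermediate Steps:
c = 1952936 (c = 1951530 - 1*(-1406) = 1951530 + 1406 = 1952936)
V + c = -1961755 + 1952936 = -8819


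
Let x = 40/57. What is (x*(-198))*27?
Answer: -71280/19 ≈ -3751.6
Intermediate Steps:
x = 40/57 (x = 40*(1/57) = 40/57 ≈ 0.70175)
(x*(-198))*27 = ((40/57)*(-198))*27 = -2640/19*27 = -71280/19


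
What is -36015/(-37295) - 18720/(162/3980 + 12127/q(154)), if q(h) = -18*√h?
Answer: 1329492586835121933/1086008638153508749 + 4045552938648000*√154/145597082471311 ≈ 346.04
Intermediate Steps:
-36015/(-37295) - 18720/(162/3980 + 12127/q(154)) = -36015/(-37295) - 18720/(162/3980 + 12127/((-18*√154))) = -36015*(-1/37295) - 18720/(162*(1/3980) + 12127*(-√154/2772)) = 7203/7459 - 18720/(81/1990 - 12127*√154/2772)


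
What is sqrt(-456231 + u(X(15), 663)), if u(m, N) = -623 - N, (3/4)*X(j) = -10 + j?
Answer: I*sqrt(457517) ≈ 676.4*I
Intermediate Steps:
X(j) = -40/3 + 4*j/3 (X(j) = 4*(-10 + j)/3 = -40/3 + 4*j/3)
sqrt(-456231 + u(X(15), 663)) = sqrt(-456231 + (-623 - 1*663)) = sqrt(-456231 + (-623 - 663)) = sqrt(-456231 - 1286) = sqrt(-457517) = I*sqrt(457517)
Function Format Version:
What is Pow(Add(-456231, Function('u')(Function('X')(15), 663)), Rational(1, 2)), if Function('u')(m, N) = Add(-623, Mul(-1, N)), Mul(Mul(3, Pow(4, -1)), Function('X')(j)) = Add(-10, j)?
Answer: Mul(I, Pow(457517, Rational(1, 2))) ≈ Mul(676.40, I)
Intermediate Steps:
Function('X')(j) = Add(Rational(-40, 3), Mul(Rational(4, 3), j)) (Function('X')(j) = Mul(Rational(4, 3), Add(-10, j)) = Add(Rational(-40, 3), Mul(Rational(4, 3), j)))
Pow(Add(-456231, Function('u')(Function('X')(15), 663)), Rational(1, 2)) = Pow(Add(-456231, Add(-623, Mul(-1, 663))), Rational(1, 2)) = Pow(Add(-456231, Add(-623, -663)), Rational(1, 2)) = Pow(Add(-456231, -1286), Rational(1, 2)) = Pow(-457517, Rational(1, 2)) = Mul(I, Pow(457517, Rational(1, 2)))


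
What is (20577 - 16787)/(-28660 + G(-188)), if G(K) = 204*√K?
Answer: -13577675/103652426 - 96645*I*√47/51826213 ≈ -0.13099 - 0.012784*I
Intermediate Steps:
(20577 - 16787)/(-28660 + G(-188)) = (20577 - 16787)/(-28660 + 204*√(-188)) = 3790/(-28660 + 204*(2*I*√47)) = 3790/(-28660 + 408*I*√47)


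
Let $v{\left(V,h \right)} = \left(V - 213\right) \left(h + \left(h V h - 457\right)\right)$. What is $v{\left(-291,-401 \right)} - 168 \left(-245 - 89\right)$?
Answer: $23584206408$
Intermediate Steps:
$v{\left(V,h \right)} = \left(-213 + V\right) \left(-457 + h + V h^{2}\right)$ ($v{\left(V,h \right)} = \left(-213 + V\right) \left(h + \left(V h h - 457\right)\right) = \left(-213 + V\right) \left(h + \left(V h^{2} - 457\right)\right) = \left(-213 + V\right) \left(h + \left(-457 + V h^{2}\right)\right) = \left(-213 + V\right) \left(-457 + h + V h^{2}\right)$)
$v{\left(-291,-401 \right)} - 168 \left(-245 - 89\right) = \left(97341 - -132987 - -85413 - -116691 + \left(-291\right)^{2} \left(-401\right)^{2} - - 61983 \left(-401\right)^{2}\right) - 168 \left(-245 - 89\right) = \left(97341 + 132987 + 85413 + 116691 + 84681 \cdot 160801 - \left(-61983\right) 160801\right) - 168 \left(-334\right) = \left(97341 + 132987 + 85413 + 116691 + 13616789481 + 9966928383\right) - -56112 = 23584150296 + 56112 = 23584206408$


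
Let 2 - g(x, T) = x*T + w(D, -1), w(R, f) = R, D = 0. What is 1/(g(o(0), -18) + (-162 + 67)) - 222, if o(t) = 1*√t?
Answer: -20647/93 ≈ -222.01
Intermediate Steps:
o(t) = √t
g(x, T) = 2 - T*x (g(x, T) = 2 - (x*T + 0) = 2 - (T*x + 0) = 2 - T*x)
1/(g(o(0), -18) + (-162 + 67)) - 222 = 1/((2 - 1*(-18)*√0) + (-162 + 67)) - 222 = 1/((2 - 1*(-18)*0) - 95) - 222 = 1/((2 + 0) - 95) - 222 = 1/(2 - 95) - 222 = 1/(-93) - 222 = -1/93 - 222 = -20647/93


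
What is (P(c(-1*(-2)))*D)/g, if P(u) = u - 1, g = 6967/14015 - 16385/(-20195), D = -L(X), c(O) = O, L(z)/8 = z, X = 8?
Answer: -905705360/18516717 ≈ -48.913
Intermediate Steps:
L(z) = 8*z
D = -64 (D = -8*8 = -1*64 = -64)
g = 74066868/56606585 (g = 6967*(1/14015) - 16385*(-1/20195) = 6967/14015 + 3277/4039 = 74066868/56606585 ≈ 1.3084)
P(u) = -1 + u
(P(c(-1*(-2)))*D)/g = ((-1 - 1*(-2))*(-64))/(74066868/56606585) = ((-1 + 2)*(-64))*(56606585/74066868) = (1*(-64))*(56606585/74066868) = -64*56606585/74066868 = -905705360/18516717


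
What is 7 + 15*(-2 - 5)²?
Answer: 742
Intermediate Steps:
7 + 15*(-2 - 5)² = 7 + 15*(-7)² = 7 + 15*49 = 7 + 735 = 742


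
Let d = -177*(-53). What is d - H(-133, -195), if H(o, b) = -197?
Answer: 9578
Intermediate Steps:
d = 9381
d - H(-133, -195) = 9381 - 1*(-197) = 9381 + 197 = 9578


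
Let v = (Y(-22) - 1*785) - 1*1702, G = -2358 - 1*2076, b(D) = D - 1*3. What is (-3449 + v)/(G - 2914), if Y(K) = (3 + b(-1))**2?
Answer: 5935/7348 ≈ 0.80770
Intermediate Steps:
b(D) = -3 + D (b(D) = D - 3 = -3 + D)
Y(K) = 1 (Y(K) = (3 + (-3 - 1))**2 = (3 - 4)**2 = (-1)**2 = 1)
G = -4434 (G = -2358 - 2076 = -4434)
v = -2486 (v = (1 - 1*785) - 1*1702 = (1 - 785) - 1702 = -784 - 1702 = -2486)
(-3449 + v)/(G - 2914) = (-3449 - 2486)/(-4434 - 2914) = -5935/(-7348) = -5935*(-1/7348) = 5935/7348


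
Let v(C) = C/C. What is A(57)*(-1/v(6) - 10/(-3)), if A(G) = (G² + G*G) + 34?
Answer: 45724/3 ≈ 15241.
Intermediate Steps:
v(C) = 1
A(G) = 34 + 2*G² (A(G) = (G² + G²) + 34 = 2*G² + 34 = 34 + 2*G²)
A(57)*(-1/v(6) - 10/(-3)) = (34 + 2*57²)*(-1/1 - 10/(-3)) = (34 + 2*3249)*(-1*1 - 10*(-⅓)) = (34 + 6498)*(-1 + 10/3) = 6532*(7/3) = 45724/3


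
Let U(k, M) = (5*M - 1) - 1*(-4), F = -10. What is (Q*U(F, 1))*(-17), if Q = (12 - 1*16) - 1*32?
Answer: 4896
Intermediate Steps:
Q = -36 (Q = (12 - 16) - 32 = -4 - 32 = -36)
U(k, M) = 3 + 5*M (U(k, M) = (-1 + 5*M) + 4 = 3 + 5*M)
(Q*U(F, 1))*(-17) = -36*(3 + 5*1)*(-17) = -36*(3 + 5)*(-17) = -36*8*(-17) = -288*(-17) = 4896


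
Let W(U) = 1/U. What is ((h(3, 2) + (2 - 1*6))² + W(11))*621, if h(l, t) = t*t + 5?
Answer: 171396/11 ≈ 15581.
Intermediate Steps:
h(l, t) = 5 + t² (h(l, t) = t² + 5 = 5 + t²)
((h(3, 2) + (2 - 1*6))² + W(11))*621 = (((5 + 2²) + (2 - 1*6))² + 1/11)*621 = (((5 + 4) + (2 - 6))² + 1/11)*621 = ((9 - 4)² + 1/11)*621 = (5² + 1/11)*621 = (25 + 1/11)*621 = (276/11)*621 = 171396/11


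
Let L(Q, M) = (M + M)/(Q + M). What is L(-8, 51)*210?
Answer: 21420/43 ≈ 498.14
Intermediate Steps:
L(Q, M) = 2*M/(M + Q) (L(Q, M) = (2*M)/(M + Q) = 2*M/(M + Q))
L(-8, 51)*210 = (2*51/(51 - 8))*210 = (2*51/43)*210 = (2*51*(1/43))*210 = (102/43)*210 = 21420/43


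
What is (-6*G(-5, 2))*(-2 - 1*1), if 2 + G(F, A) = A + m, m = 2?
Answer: 36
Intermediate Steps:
G(F, A) = A (G(F, A) = -2 + (A + 2) = -2 + (2 + A) = A)
(-6*G(-5, 2))*(-2 - 1*1) = (-6*2)*(-2 - 1*1) = -12*(-2 - 1) = -12*(-3) = 36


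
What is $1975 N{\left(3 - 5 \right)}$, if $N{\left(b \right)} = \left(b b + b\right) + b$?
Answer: $0$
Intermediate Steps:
$N{\left(b \right)} = b^{2} + 2 b$ ($N{\left(b \right)} = \left(b^{2} + b\right) + b = \left(b + b^{2}\right) + b = b^{2} + 2 b$)
$1975 N{\left(3 - 5 \right)} = 1975 \left(3 - 5\right) \left(2 + \left(3 - 5\right)\right) = 1975 \left(- 2 \left(2 - 2\right)\right) = 1975 \left(\left(-2\right) 0\right) = 1975 \cdot 0 = 0$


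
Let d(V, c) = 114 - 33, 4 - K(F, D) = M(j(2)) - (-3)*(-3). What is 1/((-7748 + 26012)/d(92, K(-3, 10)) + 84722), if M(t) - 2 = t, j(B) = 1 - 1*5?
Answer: 27/2293582 ≈ 1.1772e-5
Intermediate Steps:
j(B) = -4 (j(B) = 1 - 5 = -4)
M(t) = 2 + t
K(F, D) = 15 (K(F, D) = 4 - ((2 - 4) - (-3)*(-3)) = 4 - (-2 - 1*9) = 4 - (-2 - 9) = 4 - 1*(-11) = 4 + 11 = 15)
d(V, c) = 81
1/((-7748 + 26012)/d(92, K(-3, 10)) + 84722) = 1/((-7748 + 26012)/81 + 84722) = 1/(18264*(1/81) + 84722) = 1/(6088/27 + 84722) = 1/(2293582/27) = 27/2293582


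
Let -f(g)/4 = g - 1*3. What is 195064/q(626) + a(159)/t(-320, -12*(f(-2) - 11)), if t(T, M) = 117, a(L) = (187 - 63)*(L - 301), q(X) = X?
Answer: 5899940/36621 ≈ 161.11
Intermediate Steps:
f(g) = 12 - 4*g (f(g) = -4*(g - 1*3) = -4*(g - 3) = -4*(-3 + g) = 12 - 4*g)
a(L) = -37324 + 124*L (a(L) = 124*(-301 + L) = -37324 + 124*L)
195064/q(626) + a(159)/t(-320, -12*(f(-2) - 11)) = 195064/626 + (-37324 + 124*159)/117 = 195064*(1/626) + (-37324 + 19716)*(1/117) = 97532/313 - 17608*1/117 = 97532/313 - 17608/117 = 5899940/36621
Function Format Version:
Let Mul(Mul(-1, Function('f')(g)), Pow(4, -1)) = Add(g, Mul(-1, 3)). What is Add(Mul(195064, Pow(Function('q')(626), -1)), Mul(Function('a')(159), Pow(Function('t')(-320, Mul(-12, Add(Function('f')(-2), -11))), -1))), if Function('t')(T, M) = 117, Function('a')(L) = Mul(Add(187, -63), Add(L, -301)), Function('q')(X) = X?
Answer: Rational(5899940, 36621) ≈ 161.11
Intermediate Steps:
Function('f')(g) = Add(12, Mul(-4, g)) (Function('f')(g) = Mul(-4, Add(g, Mul(-1, 3))) = Mul(-4, Add(g, -3)) = Mul(-4, Add(-3, g)) = Add(12, Mul(-4, g)))
Function('a')(L) = Add(-37324, Mul(124, L)) (Function('a')(L) = Mul(124, Add(-301, L)) = Add(-37324, Mul(124, L)))
Add(Mul(195064, Pow(Function('q')(626), -1)), Mul(Function('a')(159), Pow(Function('t')(-320, Mul(-12, Add(Function('f')(-2), -11))), -1))) = Add(Mul(195064, Pow(626, -1)), Mul(Add(-37324, Mul(124, 159)), Pow(117, -1))) = Add(Mul(195064, Rational(1, 626)), Mul(Add(-37324, 19716), Rational(1, 117))) = Add(Rational(97532, 313), Mul(-17608, Rational(1, 117))) = Add(Rational(97532, 313), Rational(-17608, 117)) = Rational(5899940, 36621)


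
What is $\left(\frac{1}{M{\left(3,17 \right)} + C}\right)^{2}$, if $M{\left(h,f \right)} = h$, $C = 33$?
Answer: $\frac{1}{1296} \approx 0.0007716$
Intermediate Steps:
$\left(\frac{1}{M{\left(3,17 \right)} + C}\right)^{2} = \left(\frac{1}{3 + 33}\right)^{2} = \left(\frac{1}{36}\right)^{2} = \frac{1}{1296}$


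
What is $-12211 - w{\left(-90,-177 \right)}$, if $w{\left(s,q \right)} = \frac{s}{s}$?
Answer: $-12212$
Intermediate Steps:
$w{\left(s,q \right)} = 1$
$-12211 - w{\left(-90,-177 \right)} = -12211 - 1 = -12212$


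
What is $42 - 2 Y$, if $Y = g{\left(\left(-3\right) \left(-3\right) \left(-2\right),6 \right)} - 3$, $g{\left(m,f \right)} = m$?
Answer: $84$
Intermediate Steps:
$Y = -21$ ($Y = \left(-3\right) \left(-3\right) \left(-2\right) - 3 = 9 \left(-2\right) - 3 = -18 - 3 = -21$)
$42 - 2 Y = 42 - -42 = 42 + 42 = 84$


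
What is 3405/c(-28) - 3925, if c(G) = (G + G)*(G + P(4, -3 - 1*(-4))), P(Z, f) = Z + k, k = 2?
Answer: -4832195/1232 ≈ -3922.2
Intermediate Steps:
P(Z, f) = 2 + Z (P(Z, f) = Z + 2 = 2 + Z)
c(G) = 2*G*(6 + G) (c(G) = (G + G)*(G + (2 + 4)) = (2*G)*(G + 6) = (2*G)*(6 + G) = 2*G*(6 + G))
3405/c(-28) - 3925 = 3405/((2*(-28)*(6 - 28))) - 3925 = 3405/((2*(-28)*(-22))) - 3925 = 3405/1232 - 3925 = -4832195/1232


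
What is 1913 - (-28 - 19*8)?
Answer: 2093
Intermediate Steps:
1913 - (-28 - 19*8) = 1913 - (-28 - 152) = 1913 - 1*(-180) = 1913 + 180 = 2093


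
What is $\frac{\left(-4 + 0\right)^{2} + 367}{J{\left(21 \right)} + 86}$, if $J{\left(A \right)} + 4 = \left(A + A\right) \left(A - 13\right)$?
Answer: $\frac{383}{418} \approx 0.91627$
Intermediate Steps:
$J{\left(A \right)} = -4 + 2 A \left(-13 + A\right)$ ($J{\left(A \right)} = -4 + \left(A + A\right) \left(A - 13\right) = -4 + 2 A \left(-13 + A\right)$)
$\frac{\left(-4 + 0\right)^{2} + 367}{J{\left(21 \right)} + 86} = \frac{\left(-4 + 0\right)^{2} + 367}{\left(-4 - 546 + 2 \cdot 21^{2}\right) + 86} = \frac{\left(-4\right)^{2} + 367}{\left(-4 - 546 + 2 \cdot 441\right) + 86} = \frac{16 + 367}{\left(-4 - 546 + 882\right) + 86} = \frac{383}{332 + 86} = \frac{383}{418}$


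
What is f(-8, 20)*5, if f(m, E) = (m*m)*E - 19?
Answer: 6305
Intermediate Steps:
f(m, E) = -19 + E*m**2 (f(m, E) = m**2*E - 19 = E*m**2 - 19 = -19 + E*m**2)
f(-8, 20)*5 = (-19 + 20*(-8)**2)*5 = (-19 + 20*64)*5 = (-19 + 1280)*5 = 1261*5 = 6305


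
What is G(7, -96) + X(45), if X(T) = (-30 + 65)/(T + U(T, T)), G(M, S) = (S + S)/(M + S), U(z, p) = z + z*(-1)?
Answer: 2351/801 ≈ 2.9351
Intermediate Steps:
U(z, p) = 0 (U(z, p) = z - z = 0)
G(M, S) = 2*S/(M + S) (G(M, S) = (2*S)/(M + S) = 2*S/(M + S))
X(T) = 35/T (X(T) = (-30 + 65)/(T + 0) = 35/T)
G(7, -96) + X(45) = 2*(-96)/(7 - 96) + 35/45 = 2*(-96)/(-89) + 35*(1/45) = 2*(-96)*(-1/89) + 7/9 = 192/89 + 7/9 = 2351/801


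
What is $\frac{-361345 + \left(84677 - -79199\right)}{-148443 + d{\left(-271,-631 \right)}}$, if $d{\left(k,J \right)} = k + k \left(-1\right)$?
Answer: $\frac{65823}{49481} \approx 1.3303$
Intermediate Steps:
$d{\left(k,J \right)} = 0$ ($d{\left(k,J \right)} = k - k = 0$)
$\frac{-361345 + \left(84677 - -79199\right)}{-148443 + d{\left(-271,-631 \right)}} = \frac{-361345 + \left(84677 - -79199\right)}{-148443 + 0} = \frac{-361345 + \left(84677 + 79199\right)}{-148443} = \left(-361345 + 163876\right) \left(- \frac{1}{148443}\right) = \left(-197469\right) \left(- \frac{1}{148443}\right) = \frac{65823}{49481}$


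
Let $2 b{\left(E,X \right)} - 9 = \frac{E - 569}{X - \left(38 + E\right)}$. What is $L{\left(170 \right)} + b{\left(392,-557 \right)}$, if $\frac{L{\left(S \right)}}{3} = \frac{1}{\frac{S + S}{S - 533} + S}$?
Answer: $\frac{93026981}{20190730} \approx 4.6074$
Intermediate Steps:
$L{\left(S \right)} = \frac{3}{S + \frac{2 S}{-533 + S}}$ ($L{\left(S \right)} = \frac{3}{\frac{S + S}{S - 533} + S} = \frac{3}{\frac{2 S}{-533 + S} + S} = \frac{3}{S + \frac{2 S}{-533 + S}}$)
$b{\left(E,X \right)} = \frac{9}{2} + \frac{-569 + E}{2 \left(-38 + X - E\right)}$ ($b{\left(E,X \right)} = \frac{9}{2} + \frac{\left(E - 569\right) \frac{1}{X - \left(38 + E\right)}}{2} = \frac{9}{2} + \frac{\left(-569 + E\right) \frac{1}{-38 + X - E}}{2} = \frac{9}{2} + \frac{\frac{1}{-38 + X - E} \left(-569 + E\right)}{2} = \frac{9}{2} + \frac{-569 + E}{2 \left(-38 + X - E\right)}$)
$L{\left(170 \right)} + b{\left(392,-557 \right)} = \frac{3 \left(-533 + 170\right)}{170 \left(-531 + 170\right)} + \frac{911 - -5013 + 8 \cdot 392}{2 \left(38 + 392 - -557\right)} = 3 \cdot \frac{1}{170} \frac{1}{-361} \left(-363\right) + \frac{911 + 5013 + 3136}{2 \left(38 + 392 + 557\right)} = 3 \cdot \frac{1}{170} \left(- \frac{1}{361}\right) \left(-363\right) + \frac{1}{2} \cdot \frac{1}{987} \cdot 9060 = \frac{1089}{61370} + \frac{1}{2} \cdot \frac{1}{987} \cdot 9060 = \frac{1089}{61370} + \frac{1510}{329} = \frac{93026981}{20190730}$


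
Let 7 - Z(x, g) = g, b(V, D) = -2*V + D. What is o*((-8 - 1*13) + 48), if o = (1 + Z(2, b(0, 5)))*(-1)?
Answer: -81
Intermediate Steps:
b(V, D) = D - 2*V
Z(x, g) = 7 - g
o = -3 (o = (1 + (7 - (5 - 2*0)))*(-1) = (1 + (7 - (5 + 0)))*(-1) = (1 + (7 - 1*5))*(-1) = (1 + (7 - 5))*(-1) = (1 + 2)*(-1) = 3*(-1) = -3)
o*((-8 - 1*13) + 48) = -3*((-8 - 1*13) + 48) = -3*((-8 - 13) + 48) = -3*(-21 + 48) = -3*27 = -81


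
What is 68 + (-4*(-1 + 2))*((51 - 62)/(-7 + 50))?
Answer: 2968/43 ≈ 69.023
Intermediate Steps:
68 + (-4*(-1 + 2))*((51 - 62)/(-7 + 50)) = 68 + (-4*1)*(-11/43) = 68 - (-44)/43 = 68 - 4*(-11/43) = 68 + 44/43 = 2968/43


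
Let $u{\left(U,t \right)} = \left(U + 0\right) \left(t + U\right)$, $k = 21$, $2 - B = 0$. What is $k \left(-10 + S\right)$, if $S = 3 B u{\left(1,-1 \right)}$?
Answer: $-210$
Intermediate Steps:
$B = 2$ ($B = 2 - 0 = 2 + 0 = 2$)
$u{\left(U,t \right)} = U \left(U + t\right)$
$S = 0$ ($S = 3 \cdot 2 \cdot 1 \left(1 - 1\right) = 6 \cdot 1 \cdot 0 = 6 \cdot 0 = 0$)
$k \left(-10 + S\right) = 21 \left(-10 + 0\right) = 21 \left(-10\right) = -210$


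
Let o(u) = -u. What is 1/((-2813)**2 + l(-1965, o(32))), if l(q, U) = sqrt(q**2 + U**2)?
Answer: 2813/22259180424 - sqrt(3862249)/62615074532712 ≈ 1.2634e-7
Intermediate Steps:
l(q, U) = sqrt(U**2 + q**2)
1/((-2813)**2 + l(-1965, o(32))) = 1/((-2813)**2 + sqrt((-1*32)**2 + (-1965)**2)) = 1/(7912969 + sqrt((-32)**2 + 3861225)) = 1/(7912969 + sqrt(1024 + 3861225)) = 1/(7912969 + sqrt(3862249))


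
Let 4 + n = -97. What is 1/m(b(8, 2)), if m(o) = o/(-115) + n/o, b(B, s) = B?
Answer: -920/11679 ≈ -0.078774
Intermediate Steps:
n = -101 (n = -4 - 97 = -101)
m(o) = -101/o - o/115 (m(o) = o/(-115) - 101/o = o*(-1/115) - 101/o = -o/115 - 101/o = -101/o - o/115)
1/m(b(8, 2)) = 1/(-101/8 - 1/115*8) = 1/(-101*⅛ - 8/115) = 1/(-101/8 - 8/115) = 1/(-11679/920) = -920/11679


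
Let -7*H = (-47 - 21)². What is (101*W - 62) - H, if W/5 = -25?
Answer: -84185/7 ≈ -12026.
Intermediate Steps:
W = -125 (W = 5*(-25) = -125)
H = -4624/7 (H = -(-47 - 21)²/7 = -⅐*(-68)² = -⅐*4624 = -4624/7 ≈ -660.57)
(101*W - 62) - H = (101*(-125) - 62) - 1*(-4624/7) = (-12625 - 62) + 4624/7 = -12687 + 4624/7 = -84185/7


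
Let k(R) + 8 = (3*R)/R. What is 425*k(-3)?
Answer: -2125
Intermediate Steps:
k(R) = -5 (k(R) = -8 + (3*R)/R = -8 + 3 = -5)
425*k(-3) = 425*(-5) = -2125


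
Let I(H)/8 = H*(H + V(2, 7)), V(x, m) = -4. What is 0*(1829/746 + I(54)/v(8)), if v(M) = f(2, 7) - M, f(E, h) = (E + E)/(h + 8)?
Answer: 0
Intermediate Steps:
f(E, h) = 2*E/(8 + h) (f(E, h) = (2*E)/(8 + h) = 2*E/(8 + h))
v(M) = 4/15 - M (v(M) = 2*2/(8 + 7) - M = 2*2/15 - M = 2*2*(1/15) - M = 4/15 - M)
I(H) = 8*H*(-4 + H) (I(H) = 8*(H*(H - 4)) = 8*(H*(-4 + H)) = 8*H*(-4 + H))
0*(1829/746 + I(54)/v(8)) = 0*(1829/746 + (8*54*(-4 + 54))/(4/15 - 1*8)) = 0*(1829*(1/746) + (8*54*50)/(4/15 - 8)) = 0*(1829/746 + 21600/(-116/15)) = 0*(1829/746 + 21600*(-15/116)) = 0*(1829/746 - 81000/29) = 0*(-60372959/21634) = 0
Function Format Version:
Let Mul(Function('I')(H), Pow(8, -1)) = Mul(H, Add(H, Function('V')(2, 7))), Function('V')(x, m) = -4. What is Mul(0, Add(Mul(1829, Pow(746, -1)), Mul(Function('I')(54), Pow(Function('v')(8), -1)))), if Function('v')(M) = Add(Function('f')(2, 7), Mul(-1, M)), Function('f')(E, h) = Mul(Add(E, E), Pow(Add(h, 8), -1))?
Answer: 0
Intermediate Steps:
Function('f')(E, h) = Mul(2, E, Pow(Add(8, h), -1)) (Function('f')(E, h) = Mul(Mul(2, E), Pow(Add(8, h), -1)) = Mul(2, E, Pow(Add(8, h), -1)))
Function('v')(M) = Add(Rational(4, 15), Mul(-1, M)) (Function('v')(M) = Add(Mul(2, 2, Pow(Add(8, 7), -1)), Mul(-1, M)) = Add(Mul(2, 2, Pow(15, -1)), Mul(-1, M)) = Add(Mul(2, 2, Rational(1, 15)), Mul(-1, M)) = Add(Rational(4, 15), Mul(-1, M)))
Function('I')(H) = Mul(8, H, Add(-4, H)) (Function('I')(H) = Mul(8, Mul(H, Add(H, -4))) = Mul(8, Mul(H, Add(-4, H))) = Mul(8, H, Add(-4, H)))
Mul(0, Add(Mul(1829, Pow(746, -1)), Mul(Function('I')(54), Pow(Function('v')(8), -1)))) = Mul(0, Add(Mul(1829, Pow(746, -1)), Mul(Mul(8, 54, Add(-4, 54)), Pow(Add(Rational(4, 15), Mul(-1, 8)), -1)))) = Mul(0, Add(Mul(1829, Rational(1, 746)), Mul(Mul(8, 54, 50), Pow(Add(Rational(4, 15), -8), -1)))) = Mul(0, Add(Rational(1829, 746), Mul(21600, Pow(Rational(-116, 15), -1)))) = Mul(0, Add(Rational(1829, 746), Mul(21600, Rational(-15, 116)))) = Mul(0, Add(Rational(1829, 746), Rational(-81000, 29))) = Mul(0, Rational(-60372959, 21634)) = 0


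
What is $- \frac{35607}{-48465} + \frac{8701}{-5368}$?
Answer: $- \frac{6986533}{7883640} \approx -0.88621$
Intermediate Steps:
$- \frac{35607}{-48465} + \frac{8701}{-5368} = \left(-35607\right) \left(- \frac{1}{48465}\right) + 8701 \left(- \frac{1}{5368}\right) = \frac{11869}{16155} - \frac{791}{488} = - \frac{6986533}{7883640}$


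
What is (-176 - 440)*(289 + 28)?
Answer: -195272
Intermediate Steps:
(-176 - 440)*(289 + 28) = -616*317 = -195272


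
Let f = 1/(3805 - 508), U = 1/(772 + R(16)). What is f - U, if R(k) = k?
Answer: -2509/2598036 ≈ -0.00096573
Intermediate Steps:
U = 1/788 (U = 1/(772 + 16) = 1/788 ≈ 0.0012690)
f = 1/3297 ≈ 0.00030331
f - U = 1/3297 - 1*1/788 = 1/3297 - 1/788 = -2509/2598036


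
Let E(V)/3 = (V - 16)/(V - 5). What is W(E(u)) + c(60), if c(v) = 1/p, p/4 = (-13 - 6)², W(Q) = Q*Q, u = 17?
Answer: 365/5776 ≈ 0.063192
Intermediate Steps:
E(V) = 3*(-16 + V)/(-5 + V) (E(V) = 3*((V - 16)/(V - 5)) = 3*((-16 + V)/(-5 + V)) = 3*(-16 + V)/(-5 + V))
W(Q) = Q²
p = 1444 (p = 4*(-13 - 6)² = 4*(-19)² = 4*361 = 1444)
c(v) = 1/1444
W(E(u)) + c(60) = (3*(-16 + 17)/(-5 + 17))² + 1/1444 = (3*1/12)² + 1/1444 = (3*(1/12)*1)² + 1/1444 = (¼)² + 1/1444 = 1/16 + 1/1444 = 365/5776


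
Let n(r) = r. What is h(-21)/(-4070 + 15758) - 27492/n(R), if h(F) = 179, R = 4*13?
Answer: -80329297/151944 ≈ -528.68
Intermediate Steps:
R = 52
h(-21)/(-4070 + 15758) - 27492/n(R) = 179/(-4070 + 15758) - 27492/52 = 179/11688 - 27492*1/52 = 179*(1/11688) - 6873/13 = 179/11688 - 6873/13 = -80329297/151944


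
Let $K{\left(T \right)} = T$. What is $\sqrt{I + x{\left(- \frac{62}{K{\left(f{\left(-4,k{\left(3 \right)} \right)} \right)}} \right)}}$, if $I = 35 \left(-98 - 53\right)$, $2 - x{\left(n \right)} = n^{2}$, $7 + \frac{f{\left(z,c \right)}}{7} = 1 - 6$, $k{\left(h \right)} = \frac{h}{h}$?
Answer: $\frac{i \sqrt{9320173}}{42} \approx 72.688 i$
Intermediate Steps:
$k{\left(h \right)} = 1$
$f{\left(z,c \right)} = -84$ ($f{\left(z,c \right)} = -49 + 7 \left(1 - 6\right) = -49 + 7 \left(-5\right) = -49 - 35 = -84$)
$x{\left(n \right)} = 2 - n^{2}$
$I = -5285$ ($I = 35 \left(-151\right) = -5285$)
$\sqrt{I + x{\left(- \frac{62}{K{\left(f{\left(-4,k{\left(3 \right)} \right)} \right)}} \right)}} = \sqrt{-5285 + \left(2 - \left(- \frac{62}{-84}\right)^{2}\right)} = \sqrt{-5285 + \left(2 - \left(\left(-62\right) \left(- \frac{1}{84}\right)\right)^{2}\right)} = \sqrt{-5285 + \left(2 - \left(\frac{31}{42}\right)^{2}\right)} = \sqrt{-5285 + \left(2 - \frac{961}{1764}\right)} = \sqrt{-5285 + \frac{2567}{1764}} = \sqrt{- \frac{9320173}{1764}} = \frac{i \sqrt{9320173}}{42}$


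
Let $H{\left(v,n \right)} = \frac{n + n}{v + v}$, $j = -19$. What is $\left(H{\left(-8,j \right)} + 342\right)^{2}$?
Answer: $\frac{7590025}{64} \approx 1.1859 \cdot 10^{5}$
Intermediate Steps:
$H{\left(v,n \right)} = \frac{n}{v}$ ($H{\left(v,n \right)} = \frac{2 n}{2 v} = 2 n \frac{1}{2 v} = \frac{n}{v}$)
$\left(H{\left(-8,j \right)} + 342\right)^{2} = \left(- \frac{19}{-8} + 342\right)^{2} = \left(\left(-19\right) \left(- \frac{1}{8}\right) + 342\right)^{2} = \left(\frac{19}{8} + 342\right)^{2} = \left(\frac{2755}{8}\right)^{2} = \frac{7590025}{64}$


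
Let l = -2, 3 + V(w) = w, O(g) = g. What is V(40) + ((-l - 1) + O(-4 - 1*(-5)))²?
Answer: 41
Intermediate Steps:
V(w) = -3 + w
V(40) + ((-l - 1) + O(-4 - 1*(-5)))² = (-3 + 40) + ((-1*(-2) - 1) + (-4 - 1*(-5)))² = 37 + ((2 - 1) + (-4 + 5))² = 37 + (1 + 1)² = 37 + 2² = 37 + 4 = 41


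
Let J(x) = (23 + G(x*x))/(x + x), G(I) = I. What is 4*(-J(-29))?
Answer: 1728/29 ≈ 59.586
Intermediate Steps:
J(x) = (23 + x²)/(2*x) (J(x) = (23 + x*x)/(x + x) = (23 + x²)/((2*x)) = (23 + x²)*(1/(2*x)) = (23 + x²)/(2*x))
4*(-J(-29)) = 4*(-(23 + (-29)²)/(2*(-29))) = 4*(-(-1)*(23 + 841)/(2*29)) = 4*(-(-1)*864/(2*29)) = 4*(-1*(-432/29)) = 4*(432/29) = 1728/29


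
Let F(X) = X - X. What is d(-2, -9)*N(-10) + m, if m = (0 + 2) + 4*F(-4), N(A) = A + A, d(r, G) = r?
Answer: 42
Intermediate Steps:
F(X) = 0
N(A) = 2*A
m = 2 (m = (0 + 2) + 4*0 = 2 + 0 = 2)
d(-2, -9)*N(-10) + m = -4*(-10) + 2 = -2*(-20) + 2 = 40 + 2 = 42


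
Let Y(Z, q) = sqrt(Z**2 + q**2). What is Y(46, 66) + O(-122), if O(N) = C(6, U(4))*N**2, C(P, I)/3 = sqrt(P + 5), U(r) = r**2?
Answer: 2*sqrt(1618) + 44652*sqrt(11) ≈ 1.4817e+5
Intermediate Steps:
C(P, I) = 3*sqrt(5 + P) (C(P, I) = 3*sqrt(P + 5) = 3*sqrt(5 + P))
O(N) = 3*sqrt(11)*N**2 (O(N) = (3*sqrt(5 + 6))*N**2 = (3*sqrt(11))*N**2 = 3*sqrt(11)*N**2)
Y(46, 66) + O(-122) = sqrt(46**2 + 66**2) + 3*sqrt(11)*(-122)**2 = sqrt(2116 + 4356) + 3*sqrt(11)*14884 = sqrt(6472) + 44652*sqrt(11) = 2*sqrt(1618) + 44652*sqrt(11)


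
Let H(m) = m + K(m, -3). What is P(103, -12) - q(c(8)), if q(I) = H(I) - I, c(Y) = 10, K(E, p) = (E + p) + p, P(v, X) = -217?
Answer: -221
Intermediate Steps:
K(E, p) = E + 2*p
H(m) = -6 + 2*m (H(m) = m + (m + 2*(-3)) = m + (m - 6) = m + (-6 + m) = -6 + 2*m)
q(I) = -6 + I (q(I) = (-6 + 2*I) - I = -6 + I)
P(103, -12) - q(c(8)) = -217 - (-6 + 10) = -217 - 1*4 = -217 - 4 = -221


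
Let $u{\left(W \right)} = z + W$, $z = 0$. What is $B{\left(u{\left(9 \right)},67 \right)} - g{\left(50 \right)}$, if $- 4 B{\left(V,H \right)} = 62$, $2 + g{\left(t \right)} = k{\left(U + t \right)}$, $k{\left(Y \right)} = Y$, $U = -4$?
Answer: $- \frac{119}{2} \approx -59.5$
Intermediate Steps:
$u{\left(W \right)} = W$ ($u{\left(W \right)} = 0 + W = W$)
$g{\left(t \right)} = -6 + t$ ($g{\left(t \right)} = -2 + \left(-4 + t\right) = -6 + t$)
$B{\left(V,H \right)} = - \frac{31}{2}$ ($B{\left(V,H \right)} = \left(- \frac{1}{4}\right) 62 = - \frac{31}{2}$)
$B{\left(u{\left(9 \right)},67 \right)} - g{\left(50 \right)} = - \frac{31}{2} - \left(-6 + 50\right) = - \frac{31}{2} - 44 = - \frac{119}{2}$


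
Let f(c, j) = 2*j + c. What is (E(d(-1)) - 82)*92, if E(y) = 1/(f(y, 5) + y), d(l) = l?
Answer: -15065/2 ≈ -7532.5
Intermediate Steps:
f(c, j) = c + 2*j
E(y) = 1/(10 + 2*y) (E(y) = 1/((y + 2*5) + y) = 1/((y + 10) + y) = 1/((10 + y) + y) = 1/(10 + 2*y))
(E(d(-1)) - 82)*92 = (1/(2*(5 - 1)) - 82)*92 = ((1/2)/4 - 82)*92 = ((1/2)*(1/4) - 82)*92 = (1/8 - 82)*92 = -655/8*92 = -15065/2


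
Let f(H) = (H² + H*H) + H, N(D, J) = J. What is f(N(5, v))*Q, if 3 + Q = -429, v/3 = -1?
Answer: -6480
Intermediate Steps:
v = -3 (v = 3*(-1) = -3)
f(H) = H + 2*H² (f(H) = (H² + H²) + H = 2*H² + H = H + 2*H²)
Q = -432 (Q = -3 - 429 = -432)
f(N(5, v))*Q = -3*(1 + 2*(-3))*(-432) = -3*(1 - 6)*(-432) = -3*(-5)*(-432) = 15*(-432) = -6480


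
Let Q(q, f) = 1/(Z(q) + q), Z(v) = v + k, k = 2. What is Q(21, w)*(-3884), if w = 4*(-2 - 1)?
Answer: -971/11 ≈ -88.273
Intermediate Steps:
Z(v) = 2 + v (Z(v) = v + 2 = 2 + v)
w = -12 (w = 4*(-3) = -12)
Q(q, f) = 1/(2 + 2*q) (Q(q, f) = 1/((2 + q) + q) = 1/(2 + 2*q))
Q(21, w)*(-3884) = (1/(2*(1 + 21)))*(-3884) = ((½)/22)*(-3884) = ((½)*(1/22))*(-3884) = (1/44)*(-3884) = -971/11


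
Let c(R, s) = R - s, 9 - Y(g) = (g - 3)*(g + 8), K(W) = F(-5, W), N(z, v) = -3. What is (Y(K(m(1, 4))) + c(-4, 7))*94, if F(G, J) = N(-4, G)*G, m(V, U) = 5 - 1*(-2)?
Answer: -26132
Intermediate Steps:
m(V, U) = 7 (m(V, U) = 5 + 2 = 7)
F(G, J) = -3*G
K(W) = 15 (K(W) = -3*(-5) = 15)
Y(g) = 9 - (-3 + g)*(8 + g) (Y(g) = 9 - (g - 3)*(g + 8) = 9 - (-3 + g)*(8 + g))
(Y(K(m(1, 4))) + c(-4, 7))*94 = ((33 - 1*15² - 5*15) + (-4 - 1*7))*94 = ((33 - 1*225 - 75) + (-4 - 7))*94 = ((33 - 225 - 75) - 11)*94 = (-267 - 11)*94 = -278*94 = -26132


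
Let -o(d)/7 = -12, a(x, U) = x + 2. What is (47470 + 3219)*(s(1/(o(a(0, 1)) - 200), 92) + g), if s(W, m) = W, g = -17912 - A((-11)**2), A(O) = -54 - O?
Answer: -104292262677/116 ≈ -8.9907e+8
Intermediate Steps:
a(x, U) = 2 + x
o(d) = 84 (o(d) = -7*(-12) = 84)
g = -17737 (g = -17912 - (-54 - 1*(-11)**2) = -17912 - (-54 - 1*121) = -17912 - (-54 - 121) = -17912 - 1*(-175) = -17912 + 175 = -17737)
(47470 + 3219)*(s(1/(o(a(0, 1)) - 200), 92) + g) = (47470 + 3219)*(1/(84 - 200) - 17737) = 50689*(1/(-116) - 17737) = 50689*(-1/116 - 17737) = 50689*(-2057493/116) = -104292262677/116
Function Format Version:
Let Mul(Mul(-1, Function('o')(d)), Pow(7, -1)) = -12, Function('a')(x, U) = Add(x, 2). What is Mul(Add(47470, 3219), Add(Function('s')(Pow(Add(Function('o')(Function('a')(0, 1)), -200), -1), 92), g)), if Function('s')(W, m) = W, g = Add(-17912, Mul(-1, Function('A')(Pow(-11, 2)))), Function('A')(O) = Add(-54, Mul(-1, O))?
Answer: Rational(-104292262677, 116) ≈ -8.9907e+8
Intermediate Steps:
Function('a')(x, U) = Add(2, x)
Function('o')(d) = 84 (Function('o')(d) = Mul(-7, -12) = 84)
g = -17737 (g = Add(-17912, Mul(-1, Add(-54, Mul(-1, Pow(-11, 2))))) = Add(-17912, Mul(-1, Add(-54, Mul(-1, 121)))) = Add(-17912, Mul(-1, Add(-54, -121))) = Add(-17912, Mul(-1, -175)) = Add(-17912, 175) = -17737)
Mul(Add(47470, 3219), Add(Function('s')(Pow(Add(Function('o')(Function('a')(0, 1)), -200), -1), 92), g)) = Mul(Add(47470, 3219), Add(Pow(Add(84, -200), -1), -17737)) = Mul(50689, Add(Pow(-116, -1), -17737)) = Mul(50689, Add(Rational(-1, 116), -17737)) = Mul(50689, Rational(-2057493, 116)) = Rational(-104292262677, 116)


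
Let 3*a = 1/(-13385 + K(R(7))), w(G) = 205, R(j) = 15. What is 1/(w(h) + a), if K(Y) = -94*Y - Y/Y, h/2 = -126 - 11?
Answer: 44388/9099539 ≈ 0.0048781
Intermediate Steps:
h = -274 (h = 2*(-126 - 11) = 2*(-137) = -274)
K(Y) = -1 - 94*Y (K(Y) = -94*Y - 1*1 = -94*Y - 1 = -1 - 94*Y)
a = -1/44388 (a = 1/(3*(-13385 + (-1 - 94*15))) = 1/(3*(-13385 + (-1 - 1410))) = 1/(3*(-13385 - 1411)) = (⅓)/(-14796) = (⅓)*(-1/14796) = -1/44388 ≈ -2.2529e-5)
1/(w(h) + a) = 1/(205 - 1/44388) = 1/(9099539/44388) = 44388/9099539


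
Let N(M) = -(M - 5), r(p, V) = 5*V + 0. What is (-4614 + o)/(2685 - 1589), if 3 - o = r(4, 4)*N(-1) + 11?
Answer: -2371/548 ≈ -4.3266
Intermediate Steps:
r(p, V) = 5*V
N(M) = 5 - M (N(M) = -(-5 + M) = 5 - M)
o = -128 (o = 3 - ((5*4)*(5 - 1*(-1)) + 11) = 3 - (20*(5 + 1) + 11) = 3 - (20*6 + 11) = 3 - (120 + 11) = 3 - 1*131 = 3 - 131 = -128)
(-4614 + o)/(2685 - 1589) = (-4614 - 128)/(2685 - 1589) = -4742/1096 = -4742*1/1096 = -2371/548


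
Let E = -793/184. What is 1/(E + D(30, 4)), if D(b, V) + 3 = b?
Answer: 184/4175 ≈ 0.044072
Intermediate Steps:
D(b, V) = -3 + b
E = -793/184 (E = -793*1/184 = -793/184 ≈ -4.3098)
1/(E + D(30, 4)) = 1/(-793/184 + (-3 + 30)) = 1/(-793/184 + 27) = 1/(4175/184) = 184/4175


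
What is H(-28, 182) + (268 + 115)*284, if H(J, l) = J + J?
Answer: 108716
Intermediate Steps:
H(J, l) = 2*J
H(-28, 182) + (268 + 115)*284 = 2*(-28) + (268 + 115)*284 = -56 + 383*284 = -56 + 108772 = 108716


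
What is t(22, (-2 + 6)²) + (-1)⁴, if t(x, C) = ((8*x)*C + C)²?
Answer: 8020225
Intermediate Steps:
t(x, C) = (C + 8*C*x)² (t(x, C) = (8*C*x + C)² = (C + 8*C*x)²)
t(22, (-2 + 6)²) + (-1)⁴ = ((-2 + 6)²)²*(1 + 8*22)² + (-1)⁴ = (4²)²*(1 + 176)² + 1 = 16²*177² + 1 = 256*31329 + 1 = 8020224 + 1 = 8020225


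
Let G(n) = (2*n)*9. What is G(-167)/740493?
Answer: -334/82277 ≈ -0.0040595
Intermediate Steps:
G(n) = 18*n
G(-167)/740493 = (18*(-167))/740493 = -3006*1/740493 = -334/82277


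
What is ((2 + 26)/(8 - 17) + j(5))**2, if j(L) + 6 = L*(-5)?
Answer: 94249/81 ≈ 1163.6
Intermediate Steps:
j(L) = -6 - 5*L (j(L) = -6 + L*(-5) = -6 - 5*L)
((2 + 26)/(8 - 17) + j(5))**2 = ((2 + 26)/(8 - 17) + (-6 - 5*5))**2 = (28/(-9) + (-6 - 25))**2 = (28*(-1/9) - 31)**2 = (-28/9 - 31)**2 = (-307/9)**2 = 94249/81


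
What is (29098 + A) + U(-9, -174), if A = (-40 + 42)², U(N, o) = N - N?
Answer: 29102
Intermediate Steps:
U(N, o) = 0
A = 4 (A = 2² = 4)
(29098 + A) + U(-9, -174) = (29098 + 4) + 0 = 29102 + 0 = 29102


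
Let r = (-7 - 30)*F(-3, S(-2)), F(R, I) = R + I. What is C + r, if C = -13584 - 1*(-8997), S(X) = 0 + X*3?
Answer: -4254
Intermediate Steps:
S(X) = 3*X (S(X) = 0 + 3*X = 3*X)
F(R, I) = I + R
C = -4587 (C = -13584 + 8997 = -4587)
r = 333 (r = (-7 - 30)*(3*(-2) - 3) = -37*(-6 - 3) = -37*(-9) = 333)
C + r = -4587 + 333 = -4254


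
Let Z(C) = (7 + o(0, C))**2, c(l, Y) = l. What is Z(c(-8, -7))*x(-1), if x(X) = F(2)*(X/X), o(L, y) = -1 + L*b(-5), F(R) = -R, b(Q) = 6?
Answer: -72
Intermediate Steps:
o(L, y) = -1 + 6*L (o(L, y) = -1 + L*6 = -1 + 6*L)
x(X) = -2 (x(X) = (-1*2)*(X/X) = -2*1 = -2)
Z(C) = 36 (Z(C) = (7 + (-1 + 6*0))**2 = (7 + (-1 + 0))**2 = (7 - 1)**2 = 6**2 = 36)
Z(c(-8, -7))*x(-1) = 36*(-2) = -72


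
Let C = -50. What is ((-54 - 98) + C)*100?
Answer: -20200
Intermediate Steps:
((-54 - 98) + C)*100 = ((-54 - 98) - 50)*100 = (-152 - 50)*100 = -202*100 = -20200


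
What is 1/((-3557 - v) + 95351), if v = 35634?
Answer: 1/56160 ≈ 1.7806e-5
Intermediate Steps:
1/((-3557 - v) + 95351) = 1/((-3557 - 1*35634) + 95351) = 1/((-3557 - 35634) + 95351) = 1/(-39191 + 95351) = 1/56160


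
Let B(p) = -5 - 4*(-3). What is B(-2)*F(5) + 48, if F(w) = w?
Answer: 83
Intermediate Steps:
B(p) = 7 (B(p) = -5 + 12 = 7)
B(-2)*F(5) + 48 = 7*5 + 48 = 35 + 48 = 83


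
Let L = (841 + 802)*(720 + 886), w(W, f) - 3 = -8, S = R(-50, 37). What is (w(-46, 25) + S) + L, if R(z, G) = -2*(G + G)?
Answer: 2638505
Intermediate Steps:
R(z, G) = -4*G
S = -148 (S = -4*37 = -148)
w(W, f) = -5 (w(W, f) = 3 - 8 = -5)
L = 2638658 (L = 1643*1606 = 2638658)
(w(-46, 25) + S) + L = (-5 - 148) + 2638658 = -153 + 2638658 = 2638505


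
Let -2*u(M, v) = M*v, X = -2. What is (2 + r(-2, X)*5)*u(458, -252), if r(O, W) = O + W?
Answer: -1038744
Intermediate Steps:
u(M, v) = -M*v/2
(2 + r(-2, X)*5)*u(458, -252) = (2 + (-2 - 2)*5)*(-1/2*458*(-252)) = (2 - 4*5)*57708 = (2 - 20)*57708 = -18*57708 = -1038744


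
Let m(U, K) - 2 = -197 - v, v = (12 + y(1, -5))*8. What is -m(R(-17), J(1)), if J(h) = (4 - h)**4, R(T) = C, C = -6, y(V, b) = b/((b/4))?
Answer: 323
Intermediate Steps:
y(V, b) = 4 (y(V, b) = b/((b*(1/4))) = b/((b/4)) = b*(4/b) = 4)
R(T) = -6
v = 128 (v = (12 + 4)*8 = 16*8 = 128)
m(U, K) = -323 (m(U, K) = 2 + (-197 - 1*128) = 2 + (-197 - 128) = 2 - 325 = -323)
-m(R(-17), J(1)) = -1*(-323) = 323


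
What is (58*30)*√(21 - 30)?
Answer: 5220*I ≈ 5220.0*I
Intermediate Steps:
(58*30)*√(21 - 30) = 1740*√(-9) = 1740*(3*I) = 5220*I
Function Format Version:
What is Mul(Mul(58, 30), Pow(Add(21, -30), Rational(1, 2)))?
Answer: Mul(5220, I) ≈ Mul(5220.0, I)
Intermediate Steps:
Mul(Mul(58, 30), Pow(Add(21, -30), Rational(1, 2))) = Mul(1740, Pow(-9, Rational(1, 2))) = Mul(1740, Mul(3, I)) = Mul(5220, I)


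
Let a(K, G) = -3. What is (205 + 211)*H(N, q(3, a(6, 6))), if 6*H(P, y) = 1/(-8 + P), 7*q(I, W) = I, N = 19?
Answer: 208/33 ≈ 6.3030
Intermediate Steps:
q(I, W) = I/7
H(P, y) = 1/(6*(-8 + P))
(205 + 211)*H(N, q(3, a(6, 6))) = (205 + 211)*(1/(6*(-8 + 19))) = 416*((1/6)/11) = 416*((1/6)*(1/11)) = 416*(1/66) = 208/33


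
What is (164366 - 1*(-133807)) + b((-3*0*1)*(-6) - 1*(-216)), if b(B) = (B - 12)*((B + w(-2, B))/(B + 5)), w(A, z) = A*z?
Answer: 3873657/13 ≈ 2.9797e+5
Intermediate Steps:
b(B) = -B*(-12 + B)/(5 + B) (b(B) = (B - 12)*((B - 2*B)/(B + 5)) = (-12 + B)*((-B)/(5 + B)) = (-12 + B)*(-B/(5 + B)) = -B*(-12 + B)/(5 + B))
(164366 - 1*(-133807)) + b((-3*0*1)*(-6) - 1*(-216)) = (164366 - 1*(-133807)) + ((-3*0*1)*(-6) - 1*(-216))*(12 - ((-3*0*1)*(-6) - 1*(-216)))/(5 + ((-3*0*1)*(-6) - 1*(-216))) = (164366 + 133807) + ((0*1)*(-6) + 216)*(12 - ((0*1)*(-6) + 216))/(5 + ((0*1)*(-6) + 216)) = 298173 + (0*(-6) + 216)*(12 - (0*(-6) + 216))/(5 + (0*(-6) + 216)) = 298173 + (0 + 216)*(12 - (0 + 216))/(5 + (0 + 216)) = 298173 + 216*(12 - 1*216)/(5 + 216) = 298173 + 216*(12 - 216)/221 = 298173 + 216*(1/221)*(-204) = 298173 - 2592/13 = 3873657/13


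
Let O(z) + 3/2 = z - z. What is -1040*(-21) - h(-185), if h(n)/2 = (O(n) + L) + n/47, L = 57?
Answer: 1021633/47 ≈ 21737.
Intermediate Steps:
O(z) = -3/2 (O(z) = -3/2 + (z - z) = -3/2 + 0 = -3/2)
h(n) = 111 + 2*n/47 (h(n) = 2*((-3/2 + 57) + n/47) = 2*(111/2 + n*(1/47)) = 2*(111/2 + n/47) = 111 + 2*n/47)
-1040*(-21) - h(-185) = -1040*(-21) - (111 + (2/47)*(-185)) = 21840 - (111 - 370/47) = 21840 - 1*4847/47 = 21840 - 4847/47 = 1021633/47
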